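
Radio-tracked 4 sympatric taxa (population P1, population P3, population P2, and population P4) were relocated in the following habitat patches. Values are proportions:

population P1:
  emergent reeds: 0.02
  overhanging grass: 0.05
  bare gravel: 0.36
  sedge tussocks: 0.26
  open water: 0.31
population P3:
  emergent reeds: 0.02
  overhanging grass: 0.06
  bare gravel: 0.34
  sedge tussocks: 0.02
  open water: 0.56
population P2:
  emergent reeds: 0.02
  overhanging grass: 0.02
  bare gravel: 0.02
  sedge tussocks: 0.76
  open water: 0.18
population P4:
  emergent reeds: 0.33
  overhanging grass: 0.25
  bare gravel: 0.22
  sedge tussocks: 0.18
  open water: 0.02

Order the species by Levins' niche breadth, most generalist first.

Σp_P1ᵢ² = 0.02² + 0.05² + 0.36² + 0.26² + 0.31² = 0.0004 + 0.0025 + 0.1296 + 0.0676 + 0.0961 = 0.2962
B_P1 = 1 / 0.2962 = 3.3761
Σp_P3ᵢ² = 0.02² + 0.06² + 0.34² + 0.02² + 0.56² = 0.0004 + 0.0036 + 0.1156 + 0.0004 + 0.3136 = 0.4336
B_P3 = 1 / 0.4336 = 2.3063
Σp_P2ᵢ² = 0.02² + 0.02² + 0.02² + 0.76² + 0.18² = 0.0004 + 0.0004 + 0.0004 + 0.5776 + 0.0324 = 0.6112
B_P2 = 1 / 0.6112 = 1.6361
Σp_P4ᵢ² = 0.33² + 0.25² + 0.22² + 0.18² + 0.02² = 0.1089 + 0.0625 + 0.0484 + 0.0324 + 0.0004 = 0.2526
B_P4 = 1 / 0.2526 = 3.9588
Ranking by B (broadest → narrowest): population P4 (3.96) > population P1 (3.38) > population P3 (2.31) > population P2 (1.64)

population P4 > population P1 > population P3 > population P2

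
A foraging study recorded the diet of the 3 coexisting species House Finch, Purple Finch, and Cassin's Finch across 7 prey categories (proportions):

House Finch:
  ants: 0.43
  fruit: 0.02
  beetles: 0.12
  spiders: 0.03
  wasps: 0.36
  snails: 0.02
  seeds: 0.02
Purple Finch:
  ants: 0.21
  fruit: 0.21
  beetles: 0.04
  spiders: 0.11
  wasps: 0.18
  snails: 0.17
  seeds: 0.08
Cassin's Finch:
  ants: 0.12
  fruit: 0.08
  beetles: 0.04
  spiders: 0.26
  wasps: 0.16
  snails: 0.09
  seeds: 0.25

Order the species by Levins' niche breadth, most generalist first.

Σp_Housᵢ² = 0.43² + 0.02² + 0.12² + 0.03² + 0.36² + 0.02² + 0.02² = 0.1849 + 0.0004 + 0.0144 + 0.0009 + 0.1296 + 0.0004 + 0.0004 = 0.3310
B_Hous = 1 / 0.3310 = 3.0211
Σp_Purpᵢ² = 0.21² + 0.21² + 0.04² + 0.11² + 0.18² + 0.17² + 0.08² = 0.0441 + 0.0441 + 0.0016 + 0.0121 + 0.0324 + 0.0289 + 0.0064 = 0.1696
B_Purp = 1 / 0.1696 = 5.8962
Σp_Cassᵢ² = 0.12² + 0.08² + 0.04² + 0.26² + 0.16² + 0.09² + 0.25² = 0.0144 + 0.0064 + 0.0016 + 0.0676 + 0.0256 + 0.0081 + 0.0625 = 0.1862
B_Cass = 1 / 0.1862 = 5.3706
Ranking by B (broadest → narrowest): Purple Finch (5.90) > Cassin's Finch (5.37) > House Finch (3.02)

Purple Finch > Cassin's Finch > House Finch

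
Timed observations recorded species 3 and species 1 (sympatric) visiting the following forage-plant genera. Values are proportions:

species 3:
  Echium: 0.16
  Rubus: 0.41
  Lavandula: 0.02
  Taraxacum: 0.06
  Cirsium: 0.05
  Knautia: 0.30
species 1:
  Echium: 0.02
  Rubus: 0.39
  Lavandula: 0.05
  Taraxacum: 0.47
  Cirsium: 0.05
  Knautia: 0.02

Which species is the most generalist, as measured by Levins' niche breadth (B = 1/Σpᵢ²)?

species 3

Σp_3ᵢ² = 0.16² + 0.41² + 0.02² + 0.06² + 0.05² + 0.30² = 0.0256 + 0.1681 + 0.0004 + 0.0036 + 0.0025 + 0.0900 = 0.2902
B_3 = 1 / 0.2902 = 3.4459
Σp_1ᵢ² = 0.02² + 0.39² + 0.05² + 0.47² + 0.05² + 0.02² = 0.0004 + 0.1521 + 0.0025 + 0.2209 + 0.0025 + 0.0004 = 0.3788
B_1 = 1 / 0.3788 = 2.6399
Highest B → broadest niche (most generalist): species 3 (B = 3.45).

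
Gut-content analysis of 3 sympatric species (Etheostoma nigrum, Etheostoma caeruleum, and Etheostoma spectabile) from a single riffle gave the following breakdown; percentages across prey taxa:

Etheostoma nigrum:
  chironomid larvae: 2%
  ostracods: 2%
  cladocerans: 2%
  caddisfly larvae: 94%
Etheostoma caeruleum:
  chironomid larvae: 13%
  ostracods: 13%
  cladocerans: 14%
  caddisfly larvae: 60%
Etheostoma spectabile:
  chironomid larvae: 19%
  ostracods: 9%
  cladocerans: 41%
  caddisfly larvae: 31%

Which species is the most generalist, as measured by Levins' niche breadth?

Etheostoma spectabile

Convert percentages to proportions (divide by 100).
Σp_nigrᵢ² = 0.02² + 0.02² + 0.02² + 0.94² = 0.0004 + 0.0004 + 0.0004 + 0.8836 = 0.8848
B_nigr = 1 / 0.8848 = 1.1302
Σp_caerᵢ² = 0.13² + 0.13² + 0.14² + 0.60² = 0.0169 + 0.0169 + 0.0196 + 0.3600 = 0.4134
B_caer = 1 / 0.4134 = 2.4190
Σp_specᵢ² = 0.19² + 0.09² + 0.41² + 0.31² = 0.0361 + 0.0081 + 0.1681 + 0.0961 = 0.3084
B_spec = 1 / 0.3084 = 3.2425
Highest B → broadest niche (most generalist): Etheostoma spectabile (B = 3.24).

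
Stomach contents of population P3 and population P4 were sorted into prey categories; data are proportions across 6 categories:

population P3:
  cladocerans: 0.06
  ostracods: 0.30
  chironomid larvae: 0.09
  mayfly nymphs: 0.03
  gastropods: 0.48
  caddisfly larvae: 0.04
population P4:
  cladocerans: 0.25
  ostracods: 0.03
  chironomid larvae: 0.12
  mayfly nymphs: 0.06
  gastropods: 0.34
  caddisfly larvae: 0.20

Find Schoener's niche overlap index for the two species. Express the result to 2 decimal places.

Σ|p₁ᵢ − p₂ᵢ| = 0.19 + 0.27 + 0.03 + 0.03 + 0.14 + 0.16 = 0.82
D = 1 − ½ × 0.82 = 1 − 0.410 = 0.5900

0.59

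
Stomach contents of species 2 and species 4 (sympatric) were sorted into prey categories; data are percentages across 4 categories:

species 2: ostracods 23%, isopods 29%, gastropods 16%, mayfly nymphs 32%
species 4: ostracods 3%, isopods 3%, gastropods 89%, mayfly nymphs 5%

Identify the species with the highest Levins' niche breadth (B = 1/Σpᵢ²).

Convert percentages to proportions (divide by 100).
Σp_2ᵢ² = 0.23² + 0.29² + 0.16² + 0.32² = 0.0529 + 0.0841 + 0.0256 + 0.1024 = 0.2650
B_2 = 1 / 0.2650 = 3.7736
Σp_4ᵢ² = 0.03² + 0.03² + 0.89² + 0.05² = 0.0009 + 0.0009 + 0.7921 + 0.0025 = 0.7964
B_4 = 1 / 0.7964 = 1.2557
Highest B → broadest niche (most generalist): species 2 (B = 3.77).

species 2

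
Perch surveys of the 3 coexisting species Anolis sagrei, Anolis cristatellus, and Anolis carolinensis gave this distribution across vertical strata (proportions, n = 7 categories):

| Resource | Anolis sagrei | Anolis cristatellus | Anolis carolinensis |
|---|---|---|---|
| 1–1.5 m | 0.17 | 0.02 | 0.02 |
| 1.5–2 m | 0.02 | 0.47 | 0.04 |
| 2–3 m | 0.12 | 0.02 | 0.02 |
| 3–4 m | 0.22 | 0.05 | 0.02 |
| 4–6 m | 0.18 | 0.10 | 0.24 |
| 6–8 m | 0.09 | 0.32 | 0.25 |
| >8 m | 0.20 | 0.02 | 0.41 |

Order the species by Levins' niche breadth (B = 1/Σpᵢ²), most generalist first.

Σp_sagrᵢ² = 0.17² + 0.02² + 0.12² + 0.22² + 0.18² + 0.09² + 0.20² = 0.0289 + 0.0004 + 0.0144 + 0.0484 + 0.0324 + 0.0081 + 0.0400 = 0.1726
B_sagr = 1 / 0.1726 = 5.7937
Σp_crisᵢ² = 0.02² + 0.47² + 0.02² + 0.05² + 0.10² + 0.32² + 0.02² = 0.0004 + 0.2209 + 0.0004 + 0.0025 + 0.0100 + 0.1024 + 0.0004 = 0.3370
B_cris = 1 / 0.3370 = 2.9674
Σp_caroᵢ² = 0.02² + 0.04² + 0.02² + 0.02² + 0.24² + 0.25² + 0.41² = 0.0004 + 0.0016 + 0.0004 + 0.0004 + 0.0576 + 0.0625 + 0.1681 = 0.2910
B_caro = 1 / 0.2910 = 3.4364
Ranking by B (broadest → narrowest): Anolis sagrei (5.79) > Anolis carolinensis (3.44) > Anolis cristatellus (2.97)

Anolis sagrei > Anolis carolinensis > Anolis cristatellus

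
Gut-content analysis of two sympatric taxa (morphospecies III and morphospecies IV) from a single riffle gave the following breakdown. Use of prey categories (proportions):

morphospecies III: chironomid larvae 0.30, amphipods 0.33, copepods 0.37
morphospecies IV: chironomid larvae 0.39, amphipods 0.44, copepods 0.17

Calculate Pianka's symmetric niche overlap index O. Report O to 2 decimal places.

0.92

Σ p₁ᵢp₂ᵢ = 0.1170 + 0.1452 + 0.0629 = 0.3251
Σp_1ᵢ² = 0.30² + 0.33² + 0.37² = 0.0900 + 0.1089 + 0.1369 = 0.3358
Σp_2ᵢ² = 0.39² + 0.44² + 0.17² = 0.1521 + 0.1936 + 0.0289 = 0.3746
O = 0.3251 / √(0.3358 × 0.3746) = 0.3251 / 0.35467 = 0.9166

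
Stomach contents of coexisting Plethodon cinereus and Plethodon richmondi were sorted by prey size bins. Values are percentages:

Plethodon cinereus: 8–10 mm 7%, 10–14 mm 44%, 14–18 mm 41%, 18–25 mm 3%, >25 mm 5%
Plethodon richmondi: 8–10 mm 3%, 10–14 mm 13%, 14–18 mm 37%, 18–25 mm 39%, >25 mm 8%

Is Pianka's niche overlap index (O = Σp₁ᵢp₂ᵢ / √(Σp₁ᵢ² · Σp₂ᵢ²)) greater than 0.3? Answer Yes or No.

Convert percentages to proportions (divide by 100).
Σ p₁ᵢp₂ᵢ = 0.0021 + 0.0572 + 0.1517 + 0.0117 + 0.0040 = 0.2267
Σp_1ᵢ² = 0.07² + 0.44² + 0.41² + 0.03² + 0.05² = 0.0049 + 0.1936 + 0.1681 + 0.0009 + 0.0025 = 0.3700
Σp_2ᵢ² = 0.03² + 0.13² + 0.37² + 0.39² + 0.08² = 0.0009 + 0.0169 + 0.1369 + 0.1521 + 0.0064 = 0.3132
O = 0.2267 / √(0.3700 × 0.3132) = 0.2267 / 0.34042 = 0.6659
O = 0.6659 > 0.3 → Yes.

Yes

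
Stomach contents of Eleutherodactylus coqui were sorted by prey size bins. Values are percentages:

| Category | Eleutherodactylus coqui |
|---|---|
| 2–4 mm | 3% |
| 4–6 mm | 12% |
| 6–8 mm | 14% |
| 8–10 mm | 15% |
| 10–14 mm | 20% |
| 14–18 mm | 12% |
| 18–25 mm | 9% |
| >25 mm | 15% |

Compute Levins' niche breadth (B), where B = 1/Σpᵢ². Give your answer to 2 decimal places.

7.02

Convert percentages to proportions (divide by 100).
Σpᵢ² = 0.03² + 0.12² + 0.14² + 0.15² + 0.20² + 0.12² + 0.09² + 0.15² = 0.0009 + 0.0144 + 0.0196 + 0.0225 + 0.0400 + 0.0144 + 0.0081 + 0.0225 = 0.1424
B = 1 / 0.1424 = 7.0225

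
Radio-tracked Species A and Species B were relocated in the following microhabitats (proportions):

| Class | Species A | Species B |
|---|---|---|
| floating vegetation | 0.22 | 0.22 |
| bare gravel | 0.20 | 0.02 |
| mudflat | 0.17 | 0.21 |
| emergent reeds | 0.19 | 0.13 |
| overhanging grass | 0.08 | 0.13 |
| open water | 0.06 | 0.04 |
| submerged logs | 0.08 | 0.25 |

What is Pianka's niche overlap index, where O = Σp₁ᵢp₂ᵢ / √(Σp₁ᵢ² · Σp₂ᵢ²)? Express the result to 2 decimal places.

0.81

Σ p₁ᵢp₂ᵢ = 0.0484 + 0.0040 + 0.0357 + 0.0247 + 0.0104 + 0.0024 + 0.0200 = 0.1456
Σp_1ᵢ² = 0.22² + 0.20² + 0.17² + 0.19² + 0.08² + 0.06² + 0.08² = 0.0484 + 0.0400 + 0.0289 + 0.0361 + 0.0064 + 0.0036 + 0.0064 = 0.1698
Σp_2ᵢ² = 0.22² + 0.02² + 0.21² + 0.13² + 0.13² + 0.04² + 0.25² = 0.0484 + 0.0004 + 0.0441 + 0.0169 + 0.0169 + 0.0016 + 0.0625 = 0.1908
O = 0.1456 / √(0.1698 × 0.1908) = 0.1456 / 0.17999 = 0.8089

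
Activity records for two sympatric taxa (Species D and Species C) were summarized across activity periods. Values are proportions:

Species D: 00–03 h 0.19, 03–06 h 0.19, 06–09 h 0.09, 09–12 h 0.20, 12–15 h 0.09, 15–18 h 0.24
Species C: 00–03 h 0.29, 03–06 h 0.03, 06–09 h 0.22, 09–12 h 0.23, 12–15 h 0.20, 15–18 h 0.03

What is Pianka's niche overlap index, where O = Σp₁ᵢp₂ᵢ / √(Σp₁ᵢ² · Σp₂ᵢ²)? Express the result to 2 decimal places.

Σ p₁ᵢp₂ᵢ = 0.0551 + 0.0057 + 0.0198 + 0.0460 + 0.0180 + 0.0072 = 0.1518
Σp_1ᵢ² = 0.19² + 0.19² + 0.09² + 0.20² + 0.09² + 0.24² = 0.0361 + 0.0361 + 0.0081 + 0.0400 + 0.0081 + 0.0576 = 0.1860
Σp_2ᵢ² = 0.29² + 0.03² + 0.22² + 0.23² + 0.20² + 0.03² = 0.0841 + 0.0009 + 0.0484 + 0.0529 + 0.0400 + 0.0009 = 0.2272
O = 0.1518 / √(0.1860 × 0.2272) = 0.1518 / 0.20557 = 0.7384

0.74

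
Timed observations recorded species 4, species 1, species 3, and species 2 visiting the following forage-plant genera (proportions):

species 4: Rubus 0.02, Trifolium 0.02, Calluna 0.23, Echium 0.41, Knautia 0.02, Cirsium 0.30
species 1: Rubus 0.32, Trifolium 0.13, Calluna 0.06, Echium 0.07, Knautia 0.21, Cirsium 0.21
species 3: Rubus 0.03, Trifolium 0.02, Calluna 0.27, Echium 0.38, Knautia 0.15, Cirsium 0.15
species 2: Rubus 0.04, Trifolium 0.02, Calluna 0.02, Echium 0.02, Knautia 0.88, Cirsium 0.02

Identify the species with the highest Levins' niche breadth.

species 1

Σp_4ᵢ² = 0.02² + 0.02² + 0.23² + 0.41² + 0.02² + 0.30² = 0.0004 + 0.0004 + 0.0529 + 0.1681 + 0.0004 + 0.0900 = 0.3122
B_4 = 1 / 0.3122 = 3.2031
Σp_1ᵢ² = 0.32² + 0.13² + 0.06² + 0.07² + 0.21² + 0.21² = 0.1024 + 0.0169 + 0.0036 + 0.0049 + 0.0441 + 0.0441 = 0.2160
B_1 = 1 / 0.2160 = 4.6296
Σp_3ᵢ² = 0.03² + 0.02² + 0.27² + 0.38² + 0.15² + 0.15² = 0.0009 + 0.0004 + 0.0729 + 0.1444 + 0.0225 + 0.0225 = 0.2636
B_3 = 1 / 0.2636 = 3.7936
Σp_2ᵢ² = 0.04² + 0.02² + 0.02² + 0.02² + 0.88² + 0.02² = 0.0016 + 0.0004 + 0.0004 + 0.0004 + 0.7744 + 0.0004 = 0.7776
B_2 = 1 / 0.7776 = 1.2860
Highest B → broadest niche (most generalist): species 1 (B = 4.63).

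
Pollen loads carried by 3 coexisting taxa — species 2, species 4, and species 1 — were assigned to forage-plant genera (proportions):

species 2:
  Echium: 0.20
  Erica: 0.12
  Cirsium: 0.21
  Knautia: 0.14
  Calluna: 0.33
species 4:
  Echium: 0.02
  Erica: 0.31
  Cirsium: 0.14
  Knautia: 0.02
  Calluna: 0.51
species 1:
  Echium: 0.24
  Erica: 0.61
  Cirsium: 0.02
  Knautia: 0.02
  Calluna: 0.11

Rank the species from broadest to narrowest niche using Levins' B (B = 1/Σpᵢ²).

species 2 > species 4 > species 1

Σp_2ᵢ² = 0.20² + 0.12² + 0.21² + 0.14² + 0.33² = 0.0400 + 0.0144 + 0.0441 + 0.0196 + 0.1089 = 0.2270
B_2 = 1 / 0.2270 = 4.4053
Σp_4ᵢ² = 0.02² + 0.31² + 0.14² + 0.02² + 0.51² = 0.0004 + 0.0961 + 0.0196 + 0.0004 + 0.2601 = 0.3766
B_4 = 1 / 0.3766 = 2.6553
Σp_1ᵢ² = 0.24² + 0.61² + 0.02² + 0.02² + 0.11² = 0.0576 + 0.3721 + 0.0004 + 0.0004 + 0.0121 = 0.4426
B_1 = 1 / 0.4426 = 2.2594
Ranking by B (broadest → narrowest): species 2 (4.41) > species 4 (2.66) > species 1 (2.26)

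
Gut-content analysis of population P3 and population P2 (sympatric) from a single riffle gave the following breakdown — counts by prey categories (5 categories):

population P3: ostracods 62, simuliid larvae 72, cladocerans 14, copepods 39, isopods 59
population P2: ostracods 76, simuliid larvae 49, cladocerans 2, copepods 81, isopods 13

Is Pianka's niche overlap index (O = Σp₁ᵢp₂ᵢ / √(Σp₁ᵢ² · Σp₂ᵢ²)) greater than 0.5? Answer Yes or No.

Proportions for population P3 (n=246): 62/246=0.2520, 72/246=0.2927, 14/246=0.0569, 39/246=0.1585, 59/246=0.2398
Proportions for population P2 (n=221): 76/221=0.3439, 49/221=0.2217, 2/221=0.0090, 81/221=0.3665, 13/221=0.0588
Σ p₁ᵢp₂ᵢ = 0.086663 + 0.064892 + 0.000512 + 0.058090 + 0.014100 = 0.224257
Σp_1ᵢ² = 0.2520² + 0.2927² + 0.0569² + 0.1585² + 0.2398² = 0.063504 + 0.085673 + 0.003238 + 0.025122 + 0.057504 = 0.235041
Σp_2ᵢ² = 0.3439² + 0.2217² + 0.0090² + 0.3665² + 0.0588² = 0.118267 + 0.049151 + 0.000081 + 0.134322 + 0.003457 = 0.305278
O = 0.224257 / √(0.235041 × 0.305278) = 0.224257 / 0.2678672 = 0.8372
O = 0.8372 > 0.5 → Yes.

Yes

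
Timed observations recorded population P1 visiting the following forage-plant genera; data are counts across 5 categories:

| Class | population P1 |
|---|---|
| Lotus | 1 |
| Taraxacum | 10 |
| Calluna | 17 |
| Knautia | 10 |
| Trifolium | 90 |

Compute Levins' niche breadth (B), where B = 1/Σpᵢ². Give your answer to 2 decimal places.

Proportions for population P1 (n=128): 1/128=0.0078, 10/128=0.0781, 17/128=0.1328, 10/128=0.0781, 90/128=0.7031
Σpᵢ² = 0.0078² + 0.0781² + 0.1328² + 0.0781² + 0.7031² = 0.000061 + 0.006100 + 0.017636 + 0.006100 + 0.494350 = 0.524247
B = 1 / 0.524247 = 1.9075

1.91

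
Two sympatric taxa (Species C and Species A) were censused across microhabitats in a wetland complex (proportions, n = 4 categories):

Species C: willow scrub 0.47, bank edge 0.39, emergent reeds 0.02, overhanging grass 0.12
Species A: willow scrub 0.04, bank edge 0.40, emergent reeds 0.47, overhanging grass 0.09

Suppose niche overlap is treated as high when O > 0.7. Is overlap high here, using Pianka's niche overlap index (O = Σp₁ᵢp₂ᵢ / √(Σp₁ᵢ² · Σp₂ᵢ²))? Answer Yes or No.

Σ p₁ᵢp₂ᵢ = 0.0188 + 0.1560 + 0.0094 + 0.0108 = 0.1950
Σp_1ᵢ² = 0.47² + 0.39² + 0.02² + 0.12² = 0.2209 + 0.1521 + 0.0004 + 0.0144 = 0.3878
Σp_2ᵢ² = 0.04² + 0.40² + 0.47² + 0.09² = 0.0016 + 0.1600 + 0.2209 + 0.0081 = 0.3906
O = 0.1950 / √(0.3878 × 0.3906) = 0.1950 / 0.38920 = 0.5010
O = 0.5010 < 0.7 → No.

No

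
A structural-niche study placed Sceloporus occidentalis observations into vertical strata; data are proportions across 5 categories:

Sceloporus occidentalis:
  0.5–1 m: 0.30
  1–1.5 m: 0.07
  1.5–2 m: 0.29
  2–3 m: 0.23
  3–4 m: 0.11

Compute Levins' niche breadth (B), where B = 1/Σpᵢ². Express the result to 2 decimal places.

Σpᵢ² = 0.30² + 0.07² + 0.29² + 0.23² + 0.11² = 0.0900 + 0.0049 + 0.0841 + 0.0529 + 0.0121 = 0.2440
B = 1 / 0.2440 = 4.0984

4.10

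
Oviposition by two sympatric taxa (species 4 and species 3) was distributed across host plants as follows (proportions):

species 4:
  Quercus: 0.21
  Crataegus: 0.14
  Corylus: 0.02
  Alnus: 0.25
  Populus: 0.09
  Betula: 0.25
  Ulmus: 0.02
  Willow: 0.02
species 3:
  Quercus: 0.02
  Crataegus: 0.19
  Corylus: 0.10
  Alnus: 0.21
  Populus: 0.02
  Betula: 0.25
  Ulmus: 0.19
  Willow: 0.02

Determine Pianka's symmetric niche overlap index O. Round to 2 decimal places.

Σ p₁ᵢp₂ᵢ = 0.0042 + 0.0266 + 0.0020 + 0.0525 + 0.0018 + 0.0625 + 0.0038 + 0.0004 = 0.1538
Σp_1ᵢ² = 0.21² + 0.14² + 0.02² + 0.25² + 0.09² + 0.25² + 0.02² + 0.02² = 0.0441 + 0.0196 + 0.0004 + 0.0625 + 0.0081 + 0.0625 + 0.0004 + 0.0004 = 0.1980
Σp_2ᵢ² = 0.02² + 0.19² + 0.10² + 0.21² + 0.02² + 0.25² + 0.19² + 0.02² = 0.0004 + 0.0361 + 0.0100 + 0.0441 + 0.0004 + 0.0625 + 0.0361 + 0.0004 = 0.1900
O = 0.1538 / √(0.1980 × 0.1900) = 0.1538 / 0.19396 = 0.7929

0.79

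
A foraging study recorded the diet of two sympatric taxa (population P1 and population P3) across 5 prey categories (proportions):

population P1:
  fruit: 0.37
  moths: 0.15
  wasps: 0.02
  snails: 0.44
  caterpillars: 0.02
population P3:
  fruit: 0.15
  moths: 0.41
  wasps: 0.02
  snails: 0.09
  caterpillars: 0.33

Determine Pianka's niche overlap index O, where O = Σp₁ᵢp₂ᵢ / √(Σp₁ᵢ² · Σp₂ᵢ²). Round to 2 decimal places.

0.50

Σ p₁ᵢp₂ᵢ = 0.0555 + 0.0615 + 0.0004 + 0.0396 + 0.0066 = 0.1636
Σp_1ᵢ² = 0.37² + 0.15² + 0.02² + 0.44² + 0.02² = 0.1369 + 0.0225 + 0.0004 + 0.1936 + 0.0004 = 0.3538
Σp_2ᵢ² = 0.15² + 0.41² + 0.02² + 0.09² + 0.33² = 0.0225 + 0.1681 + 0.0004 + 0.0081 + 0.1089 = 0.3080
O = 0.1636 / √(0.3538 × 0.3080) = 0.1636 / 0.33011 = 0.4956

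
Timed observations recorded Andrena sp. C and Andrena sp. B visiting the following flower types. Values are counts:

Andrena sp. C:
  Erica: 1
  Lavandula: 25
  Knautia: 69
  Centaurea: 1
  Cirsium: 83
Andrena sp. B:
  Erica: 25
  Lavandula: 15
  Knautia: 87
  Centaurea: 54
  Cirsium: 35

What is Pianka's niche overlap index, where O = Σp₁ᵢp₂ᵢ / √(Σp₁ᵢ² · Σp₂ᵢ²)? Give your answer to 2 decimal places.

0.75

Proportions for Andrena sp. C (n=179): 1/179=0.0056, 25/179=0.1397, 69/179=0.3855, 1/179=0.0056, 83/179=0.4637
Proportions for Andrena sp. B (n=216): 25/216=0.1157, 15/216=0.0694, 87/216=0.4028, 54/216=0.2500, 35/216=0.1620
Σ p₁ᵢp₂ᵢ = 0.000648 + 0.009695 + 0.155279 + 0.001400 + 0.075119 = 0.242141
Σp_1ᵢ² = 0.0056² + 0.1397² + 0.3855² + 0.0056² + 0.4637² = 0.000031 + 0.019516 + 0.148610 + 0.000031 + 0.215018 = 0.383206
Σp_2ᵢ² = 0.1157² + 0.0694² + 0.4028² + 0.2500² + 0.1620² = 0.013386 + 0.004816 + 0.162248 + 0.062500 + 0.026244 = 0.269194
O = 0.242141 / √(0.383206 × 0.269194) = 0.242141 / 0.3211803 = 0.7539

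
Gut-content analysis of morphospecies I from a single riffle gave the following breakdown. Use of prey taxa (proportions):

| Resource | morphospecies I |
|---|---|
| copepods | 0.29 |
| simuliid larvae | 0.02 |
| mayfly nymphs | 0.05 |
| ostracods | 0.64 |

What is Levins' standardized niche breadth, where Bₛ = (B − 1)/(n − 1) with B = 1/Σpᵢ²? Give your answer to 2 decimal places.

0.34

Σpᵢ² = 0.29² + 0.02² + 0.05² + 0.64² = 0.0841 + 0.0004 + 0.0025 + 0.4096 = 0.4966
B = 1 / 0.4966 = 2.0137
Bₛ = (B − 1)/(n − 1) = (2.0137 − 1)/(4 − 1) = 1.0137/3 = 0.3379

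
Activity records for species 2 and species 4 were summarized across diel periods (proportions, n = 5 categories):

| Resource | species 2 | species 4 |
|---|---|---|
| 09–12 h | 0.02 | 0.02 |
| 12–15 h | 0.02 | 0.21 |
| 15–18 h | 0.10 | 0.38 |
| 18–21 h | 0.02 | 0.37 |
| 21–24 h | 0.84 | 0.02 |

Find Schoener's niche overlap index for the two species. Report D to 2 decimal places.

Σ|p₁ᵢ − p₂ᵢ| = 0.00 + 0.19 + 0.28 + 0.35 + 0.82 = 1.64
D = 1 − ½ × 1.64 = 1 − 0.820 = 0.1800

0.18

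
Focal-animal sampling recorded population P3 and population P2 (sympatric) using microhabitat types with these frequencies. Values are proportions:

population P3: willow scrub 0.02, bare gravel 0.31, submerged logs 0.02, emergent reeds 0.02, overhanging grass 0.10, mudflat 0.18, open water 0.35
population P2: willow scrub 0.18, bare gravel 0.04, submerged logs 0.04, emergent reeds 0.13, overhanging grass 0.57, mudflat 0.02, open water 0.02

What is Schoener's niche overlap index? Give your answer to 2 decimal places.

0.24

Σ|p₁ᵢ − p₂ᵢ| = 0.16 + 0.27 + 0.02 + 0.11 + 0.47 + 0.16 + 0.33 = 1.52
D = 1 − ½ × 1.52 = 1 − 0.760 = 0.2400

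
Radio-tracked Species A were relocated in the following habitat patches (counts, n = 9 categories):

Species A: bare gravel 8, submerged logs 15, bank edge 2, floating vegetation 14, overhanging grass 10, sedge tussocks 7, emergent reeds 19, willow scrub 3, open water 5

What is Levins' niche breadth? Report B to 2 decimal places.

Proportions for Species A (n=83): 8/83=0.0964, 15/83=0.1807, 2/83=0.0241, 14/83=0.1687, 10/83=0.1205, 7/83=0.0843, 19/83=0.2289, 3/83=0.0361, 5/83=0.0602
Σpᵢ² = 0.0964² + 0.1807² + 0.0241² + 0.1687² + 0.1205² + 0.0843² + 0.2289² + 0.0361² + 0.0602² = 0.009293 + 0.032652 + 0.000581 + 0.028460 + 0.014520 + 0.007106 + 0.052395 + 0.001303 + 0.003624 = 0.149934
B = 1 / 0.149934 = 6.6696

6.67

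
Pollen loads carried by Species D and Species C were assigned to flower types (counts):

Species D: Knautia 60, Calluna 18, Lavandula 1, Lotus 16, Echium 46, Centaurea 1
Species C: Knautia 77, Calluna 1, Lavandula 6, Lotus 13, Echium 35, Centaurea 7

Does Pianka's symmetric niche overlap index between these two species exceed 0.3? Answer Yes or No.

Proportions for Species D (n=142): 60/142=0.4225, 18/142=0.1268, 1/142=0.0070, 16/142=0.1127, 46/142=0.3239, 1/142=0.0070
Proportions for Species C (n=139): 77/139=0.5540, 1/139=0.0072, 6/139=0.0432, 13/139=0.0935, 35/139=0.2518, 7/139=0.0504
Σ p₁ᵢp₂ᵢ = 0.234065 + 0.000913 + 0.000302 + 0.010537 + 0.081558 + 0.000353 = 0.327728
Σp_1ᵢ² = 0.4225² + 0.1268² + 0.0070² + 0.1127² + 0.3239² + 0.0070² = 0.178506 + 0.016078 + 0.000049 + 0.012701 + 0.104911 + 0.000049 = 0.312294
Σp_2ᵢ² = 0.5540² + 0.0072² + 0.0432² + 0.0935² + 0.2518² + 0.0504² = 0.306916 + 0.000052 + 0.001866 + 0.008742 + 0.063403 + 0.002540 = 0.383519
O = 0.327728 / √(0.312294 × 0.383519) = 0.327728 / 0.3460790 = 0.9470
O = 0.9470 > 0.3 → Yes.

Yes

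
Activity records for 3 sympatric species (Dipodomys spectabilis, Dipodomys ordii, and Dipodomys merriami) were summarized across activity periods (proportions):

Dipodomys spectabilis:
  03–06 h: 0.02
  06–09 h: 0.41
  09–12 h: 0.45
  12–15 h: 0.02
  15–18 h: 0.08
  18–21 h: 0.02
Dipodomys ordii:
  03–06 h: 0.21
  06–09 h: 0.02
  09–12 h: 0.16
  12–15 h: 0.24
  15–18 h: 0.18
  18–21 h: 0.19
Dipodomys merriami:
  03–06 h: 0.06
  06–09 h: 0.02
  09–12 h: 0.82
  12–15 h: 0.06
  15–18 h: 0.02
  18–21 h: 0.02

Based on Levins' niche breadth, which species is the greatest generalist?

Σp_specᵢ² = 0.02² + 0.41² + 0.45² + 0.02² + 0.08² + 0.02² = 0.0004 + 0.1681 + 0.2025 + 0.0004 + 0.0064 + 0.0004 = 0.3782
B_spec = 1 / 0.3782 = 2.6441
Σp_ordiᵢ² = 0.21² + 0.02² + 0.16² + 0.24² + 0.18² + 0.19² = 0.0441 + 0.0004 + 0.0256 + 0.0576 + 0.0324 + 0.0361 = 0.1962
B_ordi = 1 / 0.1962 = 5.0968
Σp_merrᵢ² = 0.06² + 0.02² + 0.82² + 0.06² + 0.02² + 0.02² = 0.0036 + 0.0004 + 0.6724 + 0.0036 + 0.0004 + 0.0004 = 0.6808
B_merr = 1 / 0.6808 = 1.4689
Highest B → broadest niche (most generalist): Dipodomys ordii (B = 5.10).

Dipodomys ordii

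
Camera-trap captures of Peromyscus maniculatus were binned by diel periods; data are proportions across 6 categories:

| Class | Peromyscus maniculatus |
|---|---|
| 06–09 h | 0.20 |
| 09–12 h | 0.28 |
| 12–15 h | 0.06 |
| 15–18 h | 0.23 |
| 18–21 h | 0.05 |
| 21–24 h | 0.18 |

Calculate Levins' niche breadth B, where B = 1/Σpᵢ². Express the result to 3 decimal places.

Σpᵢ² = 0.20² + 0.28² + 0.06² + 0.23² + 0.05² + 0.18² = 0.0400 + 0.0784 + 0.0036 + 0.0529 + 0.0025 + 0.0324 = 0.2098
B = 1 / 0.2098 = 4.76644

4.766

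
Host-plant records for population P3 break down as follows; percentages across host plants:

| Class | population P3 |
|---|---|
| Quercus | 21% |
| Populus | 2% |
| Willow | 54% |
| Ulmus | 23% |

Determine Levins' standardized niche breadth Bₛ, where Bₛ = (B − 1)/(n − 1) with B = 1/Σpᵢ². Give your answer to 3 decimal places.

0.524

Convert percentages to proportions (divide by 100).
Σpᵢ² = 0.21² + 0.02² + 0.54² + 0.23² = 0.0441 + 0.0004 + 0.2916 + 0.0529 = 0.3890
B = 1 / 0.3890 = 2.57069
Bₛ = (B − 1)/(n − 1) = (2.57069 − 1)/(4 − 1) = 1.57069/3 = 0.52356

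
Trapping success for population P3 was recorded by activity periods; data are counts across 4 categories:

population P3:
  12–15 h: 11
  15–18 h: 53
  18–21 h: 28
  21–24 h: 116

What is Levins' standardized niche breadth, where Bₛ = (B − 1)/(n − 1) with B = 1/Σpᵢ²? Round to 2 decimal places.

0.51

Proportions for population P3 (n=208): 11/208=0.0529, 53/208=0.2548, 28/208=0.1346, 116/208=0.5577
Σpᵢ² = 0.0529² + 0.2548² + 0.1346² + 0.5577² = 0.002798 + 0.064923 + 0.018117 + 0.311029 = 0.396867
B = 1 / 0.396867 = 2.5197
Bₛ = (B − 1)/(n − 1) = (2.5197 − 1)/(4 − 1) = 1.5197/3 = 0.5066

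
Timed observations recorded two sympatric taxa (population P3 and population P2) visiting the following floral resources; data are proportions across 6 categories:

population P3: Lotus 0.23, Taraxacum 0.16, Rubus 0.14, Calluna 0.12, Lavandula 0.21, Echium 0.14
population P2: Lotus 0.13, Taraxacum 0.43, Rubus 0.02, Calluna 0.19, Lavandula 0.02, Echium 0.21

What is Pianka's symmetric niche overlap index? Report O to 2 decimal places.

Σ p₁ᵢp₂ᵢ = 0.0299 + 0.0688 + 0.0028 + 0.0228 + 0.0042 + 0.0294 = 0.1579
Σp_1ᵢ² = 0.23² + 0.16² + 0.14² + 0.12² + 0.21² + 0.14² = 0.0529 + 0.0256 + 0.0196 + 0.0144 + 0.0441 + 0.0196 = 0.1762
Σp_2ᵢ² = 0.13² + 0.43² + 0.02² + 0.19² + 0.02² + 0.21² = 0.0169 + 0.1849 + 0.0004 + 0.0361 + 0.0004 + 0.0441 = 0.2828
O = 0.1579 / √(0.1762 × 0.2828) = 0.1579 / 0.22322 = 0.7074

0.71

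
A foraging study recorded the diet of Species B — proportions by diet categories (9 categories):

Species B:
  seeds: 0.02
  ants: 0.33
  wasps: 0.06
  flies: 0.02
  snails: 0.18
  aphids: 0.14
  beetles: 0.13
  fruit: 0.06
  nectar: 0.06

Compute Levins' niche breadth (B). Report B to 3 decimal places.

5.280

Σpᵢ² = 0.02² + 0.33² + 0.06² + 0.02² + 0.18² + 0.14² + 0.13² + 0.06² + 0.06² = 0.0004 + 0.1089 + 0.0036 + 0.0004 + 0.0324 + 0.0196 + 0.0169 + 0.0036 + 0.0036 = 0.1894
B = 1 / 0.1894 = 5.27983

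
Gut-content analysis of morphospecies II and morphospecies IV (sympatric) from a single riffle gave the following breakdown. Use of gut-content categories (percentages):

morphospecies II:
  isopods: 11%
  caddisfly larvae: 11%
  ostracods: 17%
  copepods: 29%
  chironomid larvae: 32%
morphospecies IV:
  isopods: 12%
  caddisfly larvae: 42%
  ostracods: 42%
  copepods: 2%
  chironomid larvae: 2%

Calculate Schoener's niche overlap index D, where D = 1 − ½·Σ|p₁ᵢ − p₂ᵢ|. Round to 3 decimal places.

0.430

Convert percentages to proportions (divide by 100).
Σ|p₁ᵢ − p₂ᵢ| = 0.01 + 0.31 + 0.25 + 0.27 + 0.30 = 1.14
D = 1 − ½ × 1.14 = 1 − 0.570 = 0.43000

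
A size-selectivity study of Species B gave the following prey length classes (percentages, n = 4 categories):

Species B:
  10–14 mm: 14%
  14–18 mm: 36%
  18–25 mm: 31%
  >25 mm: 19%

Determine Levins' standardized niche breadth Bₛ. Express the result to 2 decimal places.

0.85

Convert percentages to proportions (divide by 100).
Σpᵢ² = 0.14² + 0.36² + 0.31² + 0.19² = 0.0196 + 0.1296 + 0.0961 + 0.0361 = 0.2814
B = 1 / 0.2814 = 3.5537
Bₛ = (B − 1)/(n − 1) = (3.5537 − 1)/(4 − 1) = 2.5537/3 = 0.8512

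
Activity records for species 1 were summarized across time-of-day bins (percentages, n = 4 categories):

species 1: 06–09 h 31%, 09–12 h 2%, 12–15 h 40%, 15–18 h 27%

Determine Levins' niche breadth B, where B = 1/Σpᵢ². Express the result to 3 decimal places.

3.036

Convert percentages to proportions (divide by 100).
Σpᵢ² = 0.31² + 0.02² + 0.40² + 0.27² = 0.0961 + 0.0004 + 0.1600 + 0.0729 = 0.3294
B = 1 / 0.3294 = 3.03582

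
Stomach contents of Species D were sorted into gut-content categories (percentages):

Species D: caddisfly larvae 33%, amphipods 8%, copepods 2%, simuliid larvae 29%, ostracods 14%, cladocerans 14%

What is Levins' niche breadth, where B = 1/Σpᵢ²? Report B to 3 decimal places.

4.184

Convert percentages to proportions (divide by 100).
Σpᵢ² = 0.33² + 0.08² + 0.02² + 0.29² + 0.14² + 0.14² = 0.1089 + 0.0064 + 0.0004 + 0.0841 + 0.0196 + 0.0196 = 0.2390
B = 1 / 0.2390 = 4.18410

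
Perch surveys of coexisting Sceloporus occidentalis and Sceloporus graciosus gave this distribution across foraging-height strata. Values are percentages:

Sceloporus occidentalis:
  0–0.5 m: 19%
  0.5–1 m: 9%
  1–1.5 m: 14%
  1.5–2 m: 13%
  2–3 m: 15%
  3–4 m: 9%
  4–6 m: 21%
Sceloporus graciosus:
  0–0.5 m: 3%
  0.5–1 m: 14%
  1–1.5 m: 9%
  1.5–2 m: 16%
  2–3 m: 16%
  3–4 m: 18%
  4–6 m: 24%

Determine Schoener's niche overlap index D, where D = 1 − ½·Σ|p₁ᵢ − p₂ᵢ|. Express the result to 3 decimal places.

Convert percentages to proportions (divide by 100).
Σ|p₁ᵢ − p₂ᵢ| = 0.16 + 0.05 + 0.05 + 0.03 + 0.01 + 0.09 + 0.03 = 0.42
D = 1 − ½ × 0.42 = 1 − 0.210 = 0.79000

0.790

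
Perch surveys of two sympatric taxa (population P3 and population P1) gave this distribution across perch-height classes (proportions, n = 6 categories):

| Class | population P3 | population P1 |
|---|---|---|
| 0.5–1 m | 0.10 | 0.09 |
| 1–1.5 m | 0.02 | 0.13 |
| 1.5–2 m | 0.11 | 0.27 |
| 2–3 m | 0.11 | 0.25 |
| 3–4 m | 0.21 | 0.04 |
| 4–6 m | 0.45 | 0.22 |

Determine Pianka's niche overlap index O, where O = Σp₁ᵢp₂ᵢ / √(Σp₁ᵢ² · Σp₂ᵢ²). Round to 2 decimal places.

Σ p₁ᵢp₂ᵢ = 0.0090 + 0.0026 + 0.0297 + 0.0275 + 0.0084 + 0.0990 = 0.1762
Σp_1ᵢ² = 0.10² + 0.02² + 0.11² + 0.11² + 0.21² + 0.45² = 0.0100 + 0.0004 + 0.0121 + 0.0121 + 0.0441 + 0.2025 = 0.2812
Σp_2ᵢ² = 0.09² + 0.13² + 0.27² + 0.25² + 0.04² + 0.22² = 0.0081 + 0.0169 + 0.0729 + 0.0625 + 0.0016 + 0.0484 = 0.2104
O = 0.1762 / √(0.2812 × 0.2104) = 0.1762 / 0.24324 = 0.7244

0.72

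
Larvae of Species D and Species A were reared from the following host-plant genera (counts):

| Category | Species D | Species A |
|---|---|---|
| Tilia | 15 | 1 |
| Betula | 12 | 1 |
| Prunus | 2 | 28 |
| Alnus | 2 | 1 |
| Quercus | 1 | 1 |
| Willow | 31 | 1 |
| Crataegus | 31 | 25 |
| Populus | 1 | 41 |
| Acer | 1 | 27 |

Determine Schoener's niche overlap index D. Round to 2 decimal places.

0.28

Proportions for Species D (n=96): 15/96=0.1563, 12/96=0.1250, 2/96=0.0208, 2/96=0.0208, 1/96=0.0104, 31/96=0.3229, 31/96=0.3229, 1/96=0.0104, 1/96=0.0104
Proportions for Species A (n=126): 1/126=0.0079, 1/126=0.0079, 28/126=0.2222, 1/126=0.0079, 1/126=0.0079, 1/126=0.0079, 25/126=0.1984, 41/126=0.3254, 27/126=0.2143
Σ|p₁ᵢ − p₂ᵢ| = 0.1484 + 0.1171 + 0.2014 + 0.0129 + 0.0025 + 0.3150 + 0.1245 + 0.3150 + 0.2039 = 1.4407
D = 1 − ½ × 1.4407 = 1 − 0.72035 = 0.27965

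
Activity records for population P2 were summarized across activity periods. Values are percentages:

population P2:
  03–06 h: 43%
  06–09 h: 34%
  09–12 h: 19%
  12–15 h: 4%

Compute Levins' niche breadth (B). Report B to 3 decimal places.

Convert percentages to proportions (divide by 100).
Σpᵢ² = 0.43² + 0.34² + 0.19² + 0.04² = 0.1849 + 0.1156 + 0.0361 + 0.0016 = 0.3382
B = 1 / 0.3382 = 2.95683

2.957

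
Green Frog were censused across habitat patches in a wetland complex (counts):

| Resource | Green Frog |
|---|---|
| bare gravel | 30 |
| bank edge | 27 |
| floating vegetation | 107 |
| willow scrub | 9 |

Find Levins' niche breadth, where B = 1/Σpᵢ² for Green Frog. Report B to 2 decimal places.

2.27

Proportions for Green Frog (n=173): 30/173=0.1734, 27/173=0.1561, 107/173=0.6185, 9/173=0.0520
Σpᵢ² = 0.1734² + 0.1561² + 0.6185² + 0.0520² = 0.030068 + 0.024367 + 0.382542 + 0.002704 = 0.439681
B = 1 / 0.439681 = 2.2744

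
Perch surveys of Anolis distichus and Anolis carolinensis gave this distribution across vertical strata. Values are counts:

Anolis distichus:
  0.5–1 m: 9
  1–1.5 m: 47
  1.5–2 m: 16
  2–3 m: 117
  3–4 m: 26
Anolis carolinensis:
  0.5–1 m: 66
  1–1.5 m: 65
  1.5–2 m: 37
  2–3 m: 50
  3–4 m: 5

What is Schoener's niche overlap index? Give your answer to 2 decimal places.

0.58

Proportions for Anolis distichus (n=215): 9/215=0.0419, 47/215=0.2186, 16/215=0.0744, 117/215=0.5442, 26/215=0.1209
Proportions for Anolis carolinensis (n=223): 66/223=0.2960, 65/223=0.2915, 37/223=0.1659, 50/223=0.2242, 5/223=0.0224
Σ|p₁ᵢ − p₂ᵢ| = 0.2541 + 0.0729 + 0.0915 + 0.3200 + 0.0985 = 0.8370
D = 1 − ½ × 0.8370 = 1 − 0.41850 = 0.58150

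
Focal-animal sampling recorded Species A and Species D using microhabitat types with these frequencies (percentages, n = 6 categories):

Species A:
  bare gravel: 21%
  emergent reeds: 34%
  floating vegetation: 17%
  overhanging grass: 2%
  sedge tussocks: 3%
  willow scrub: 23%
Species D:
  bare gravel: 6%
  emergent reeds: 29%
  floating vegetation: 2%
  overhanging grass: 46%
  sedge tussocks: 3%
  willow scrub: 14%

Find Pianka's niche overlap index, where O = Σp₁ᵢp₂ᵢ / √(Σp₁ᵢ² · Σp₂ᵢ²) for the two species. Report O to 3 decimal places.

Convert percentages to proportions (divide by 100).
Σ p₁ᵢp₂ᵢ = 0.0126 + 0.0986 + 0.0034 + 0.0092 + 0.0009 + 0.0322 = 0.1569
Σp_1ᵢ² = 0.21² + 0.34² + 0.17² + 0.02² + 0.03² + 0.23² = 0.0441 + 0.1156 + 0.0289 + 0.0004 + 0.0009 + 0.0529 = 0.2428
Σp_2ᵢ² = 0.06² + 0.29² + 0.02² + 0.46² + 0.03² + 0.14² = 0.0036 + 0.0841 + 0.0004 + 0.2116 + 0.0009 + 0.0196 = 0.3202
O = 0.1569 / √(0.2428 × 0.3202) = 0.1569 / 0.278827 = 0.56271

0.563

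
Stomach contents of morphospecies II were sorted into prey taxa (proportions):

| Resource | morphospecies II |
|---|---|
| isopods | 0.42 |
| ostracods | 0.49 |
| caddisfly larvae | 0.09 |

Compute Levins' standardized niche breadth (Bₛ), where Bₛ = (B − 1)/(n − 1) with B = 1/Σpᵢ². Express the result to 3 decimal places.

0.678

Σpᵢ² = 0.42² + 0.49² + 0.09² = 0.1764 + 0.2401 + 0.0081 = 0.4246
B = 1 / 0.4246 = 2.35516
Bₛ = (B − 1)/(n − 1) = (2.35516 − 1)/(3 − 1) = 1.35516/2 = 0.67758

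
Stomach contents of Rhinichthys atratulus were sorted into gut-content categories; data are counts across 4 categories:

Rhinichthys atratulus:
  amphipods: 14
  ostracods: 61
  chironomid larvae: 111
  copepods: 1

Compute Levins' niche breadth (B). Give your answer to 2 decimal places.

2.15

Proportions for Rhinichthys atratulus (n=187): 14/187=0.0749, 61/187=0.3262, 111/187=0.5936, 1/187=0.0053
Σpᵢ² = 0.0749² + 0.3262² + 0.5936² + 0.0053² = 0.005610 + 0.106406 + 0.352361 + 0.000028 = 0.464405
B = 1 / 0.464405 = 2.1533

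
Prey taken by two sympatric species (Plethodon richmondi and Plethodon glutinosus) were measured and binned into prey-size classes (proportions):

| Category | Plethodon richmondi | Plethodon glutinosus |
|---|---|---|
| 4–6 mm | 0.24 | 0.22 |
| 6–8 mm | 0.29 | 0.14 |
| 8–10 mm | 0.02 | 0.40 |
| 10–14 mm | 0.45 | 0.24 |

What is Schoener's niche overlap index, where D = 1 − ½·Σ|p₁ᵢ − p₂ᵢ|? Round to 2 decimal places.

0.62

Σ|p₁ᵢ − p₂ᵢ| = 0.02 + 0.15 + 0.38 + 0.21 = 0.76
D = 1 − ½ × 0.76 = 1 − 0.380 = 0.6200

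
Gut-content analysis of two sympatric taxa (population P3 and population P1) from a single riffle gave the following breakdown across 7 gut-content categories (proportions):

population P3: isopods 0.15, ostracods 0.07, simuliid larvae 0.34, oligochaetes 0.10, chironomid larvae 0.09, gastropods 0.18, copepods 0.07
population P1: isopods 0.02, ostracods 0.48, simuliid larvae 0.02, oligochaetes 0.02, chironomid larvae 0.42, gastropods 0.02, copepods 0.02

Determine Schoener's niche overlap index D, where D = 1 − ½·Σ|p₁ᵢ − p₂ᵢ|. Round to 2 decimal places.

0.26

Σ|p₁ᵢ − p₂ᵢ| = 0.13 + 0.41 + 0.32 + 0.08 + 0.33 + 0.16 + 0.05 = 1.48
D = 1 − ½ × 1.48 = 1 − 0.740 = 0.2600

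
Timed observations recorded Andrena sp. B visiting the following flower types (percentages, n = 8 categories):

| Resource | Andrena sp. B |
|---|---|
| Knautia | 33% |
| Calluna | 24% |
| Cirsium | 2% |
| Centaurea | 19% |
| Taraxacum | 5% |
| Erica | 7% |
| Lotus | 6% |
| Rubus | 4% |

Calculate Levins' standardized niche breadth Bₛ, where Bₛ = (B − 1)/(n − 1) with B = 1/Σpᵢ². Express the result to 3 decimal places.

Convert percentages to proportions (divide by 100).
Σpᵢ² = 0.33² + 0.24² + 0.02² + 0.19² + 0.05² + 0.07² + 0.06² + 0.04² = 0.1089 + 0.0576 + 0.0004 + 0.0361 + 0.0025 + 0.0049 + 0.0036 + 0.0016 = 0.2156
B = 1 / 0.2156 = 4.63822
Bₛ = (B − 1)/(n − 1) = (4.63822 − 1)/(8 − 1) = 3.63822/7 = 0.51975

0.520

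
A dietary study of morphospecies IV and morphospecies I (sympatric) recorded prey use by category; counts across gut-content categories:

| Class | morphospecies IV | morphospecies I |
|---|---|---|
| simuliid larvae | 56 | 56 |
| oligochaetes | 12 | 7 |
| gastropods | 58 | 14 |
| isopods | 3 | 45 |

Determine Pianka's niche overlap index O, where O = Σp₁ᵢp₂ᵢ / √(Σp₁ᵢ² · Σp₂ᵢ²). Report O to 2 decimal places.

Proportions for morphospecies IV (n=129): 56/129=0.4341, 12/129=0.0930, 58/129=0.4496, 3/129=0.0233
Proportions for morphospecies I (n=122): 56/122=0.4590, 7/122=0.0574, 14/122=0.1148, 45/122=0.3689
Σ p₁ᵢp₂ᵢ = 0.199252 + 0.005338 + 0.051614 + 0.008595 = 0.264799
Σp_1ᵢ² = 0.4341² + 0.0930² + 0.4496² + 0.0233² = 0.188443 + 0.008649 + 0.202140 + 0.000543 = 0.399775
Σp_2ᵢ² = 0.4590² + 0.0574² + 0.1148² + 0.3689² = 0.210681 + 0.003295 + 0.013179 + 0.136087 = 0.363242
O = 0.264799 / √(0.399775 × 0.363242) = 0.264799 / 0.3810710 = 0.6949

0.69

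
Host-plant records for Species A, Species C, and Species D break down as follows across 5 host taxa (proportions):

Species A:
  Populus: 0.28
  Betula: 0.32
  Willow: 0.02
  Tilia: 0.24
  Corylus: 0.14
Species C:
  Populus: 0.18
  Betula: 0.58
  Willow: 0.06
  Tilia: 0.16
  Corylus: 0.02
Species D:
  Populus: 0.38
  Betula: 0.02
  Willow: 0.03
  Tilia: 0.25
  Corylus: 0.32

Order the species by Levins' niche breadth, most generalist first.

Σp_Aᵢ² = 0.28² + 0.32² + 0.02² + 0.24² + 0.14² = 0.0784 + 0.1024 + 0.0004 + 0.0576 + 0.0196 = 0.2584
B_A = 1 / 0.2584 = 3.8700
Σp_Cᵢ² = 0.18² + 0.58² + 0.06² + 0.16² + 0.02² = 0.0324 + 0.3364 + 0.0036 + 0.0256 + 0.0004 = 0.3984
B_C = 1 / 0.3984 = 2.5100
Σp_Dᵢ² = 0.38² + 0.02² + 0.03² + 0.25² + 0.32² = 0.1444 + 0.0004 + 0.0009 + 0.0625 + 0.1024 = 0.3106
B_D = 1 / 0.3106 = 3.2196
Ranking by B (broadest → narrowest): Species A (3.87) > Species D (3.22) > Species C (2.51)

Species A > Species D > Species C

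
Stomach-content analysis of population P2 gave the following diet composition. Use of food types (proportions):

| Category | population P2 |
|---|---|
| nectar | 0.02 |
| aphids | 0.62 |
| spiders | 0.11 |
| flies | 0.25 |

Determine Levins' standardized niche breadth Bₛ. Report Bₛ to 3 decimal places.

0.392

Σpᵢ² = 0.02² + 0.62² + 0.11² + 0.25² = 0.0004 + 0.3844 + 0.0121 + 0.0625 = 0.4594
B = 1 / 0.4594 = 2.17675
Bₛ = (B − 1)/(n − 1) = (2.17675 − 1)/(4 − 1) = 1.17675/3 = 0.39225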